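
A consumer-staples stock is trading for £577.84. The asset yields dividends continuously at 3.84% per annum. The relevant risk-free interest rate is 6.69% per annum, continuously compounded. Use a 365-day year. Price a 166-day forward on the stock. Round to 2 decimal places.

F = S·e^((r − q)T) = 577.84 · e^((0.0669 − 0.0384) × 166/365)
= 577.84 · e^0.012962 = 577.84 × 1.013046
F = £585.38

£585.38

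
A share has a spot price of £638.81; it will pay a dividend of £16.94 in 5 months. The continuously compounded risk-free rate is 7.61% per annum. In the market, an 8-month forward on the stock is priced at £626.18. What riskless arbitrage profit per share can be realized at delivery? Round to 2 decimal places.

£28.61 per share

PV(dividends) I = 16.94·e^(−0.0761·5/12) = 16.4113
Fair forward F* = (S − I)·e^(rT) = (638.81 − 16.4113)·e^0.050733 = 622.3987 × 1.052042 = 654.7896
Market £626.18 < fair 654.7896: forward underpriced → reverse cash-and-carry (short the stock, invest proceeds at r, pay the dividends, go long the forward).
Profit at T = |F_mkt − F*| = |626.18 − 654.7896| = £28.61 per share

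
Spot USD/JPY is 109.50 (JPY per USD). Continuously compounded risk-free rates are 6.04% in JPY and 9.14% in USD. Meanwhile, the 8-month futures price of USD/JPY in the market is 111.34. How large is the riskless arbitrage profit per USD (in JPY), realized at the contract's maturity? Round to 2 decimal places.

Fair futures: F* = S·e^(carry·T), with carry = (r_JPY − r_USD) = 0.0604 − 0.0914 = -0.0310
F* = 109.50 · e^(-0.0310 × 8/12) = 109.50 · e^-0.020667 = 109.50 × 0.979545 = 107.2602
Market 111.34 > fair 107.2602: forward overpriced → cash-and-carry (buy spot, short the forward).
At maturity, profit = |F_mkt − F*| = |111.34 − 107.2602| = 4.08 per USD (in JPY)

4.08 per USD (in JPY)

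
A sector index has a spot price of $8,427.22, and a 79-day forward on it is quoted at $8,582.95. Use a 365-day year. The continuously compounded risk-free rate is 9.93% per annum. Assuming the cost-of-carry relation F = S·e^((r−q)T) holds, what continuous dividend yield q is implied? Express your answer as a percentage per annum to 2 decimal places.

From F = S·e^((r−q)T): (r − q) = ln(F/S)/T
ln(8582.95/8427.22) = ln(1.018479) = 0.018310
(r − q) = 0.018310 / (79/365) = 0.084597
q = r − ln(F/S)/T = 0.0993 − 0.084597 = 0.014703
q = 1.47%

1.47%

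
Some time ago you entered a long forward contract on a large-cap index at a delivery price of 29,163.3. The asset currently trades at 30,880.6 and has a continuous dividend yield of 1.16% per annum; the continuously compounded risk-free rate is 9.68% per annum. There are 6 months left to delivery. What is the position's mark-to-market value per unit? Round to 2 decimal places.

2916.60

Current fair forward for the remaining 6 months: F = S·e^((r − q)·T), (r − q) = 0.0968 − 0.0116 = 0.0852
F = 30880.6 · e^(0.0852 × 6/12) = 30880.6 × 1.04352040 = 32224.5361
Value of long forward = (F − K)·e^(−rT) = (32224.5361 − 29163.3) · e^(−0.0968·6/12)
= 3061.2361 × 0.95275261 = 2916.60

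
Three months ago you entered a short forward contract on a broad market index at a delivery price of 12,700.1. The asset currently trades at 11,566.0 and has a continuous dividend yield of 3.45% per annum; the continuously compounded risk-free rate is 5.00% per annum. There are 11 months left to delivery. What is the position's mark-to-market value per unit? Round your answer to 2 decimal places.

925.20

Current fair forward for the remaining 11 months: F = S·e^((r − q)·T), (r − q) = 0.0500 − 0.0345 = 0.0155
F = 11566.0 · e^(0.0155 × 11/12) = 11566.0 × 1.01430975 = 11731.5066
Value of long forward = (F − K)·e^(−rT) = (11731.5066 − 12700.1) · e^(−0.0500·11/12)
= -968.5934 × 0.95520115 = -925.20
Short position value = −(long value) = 925.20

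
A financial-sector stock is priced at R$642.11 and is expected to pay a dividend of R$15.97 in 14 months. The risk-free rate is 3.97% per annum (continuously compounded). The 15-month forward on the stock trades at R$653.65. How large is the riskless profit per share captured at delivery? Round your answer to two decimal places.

R$5.11 per share

PV(dividends) I = 15.97·e^(−0.0397·14/12) = 15.2472
Fair forward F* = (S − I)·e^(rT) = (642.11 − 15.2472)·e^0.049625 = 626.8628 × 1.050877 = 658.7557
Market R$653.65 < fair 658.7557: forward underpriced → reverse cash-and-carry (short the stock, invest proceeds at r, pay the dividends, go long the forward).
Profit at T = |F_mkt − F*| = |653.65 − 658.7557| = R$5.11 per share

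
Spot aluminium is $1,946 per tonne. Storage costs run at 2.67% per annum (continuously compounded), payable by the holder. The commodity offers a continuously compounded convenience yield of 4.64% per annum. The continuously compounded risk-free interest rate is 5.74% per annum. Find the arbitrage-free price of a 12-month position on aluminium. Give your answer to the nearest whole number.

Net carry = r + u − y = 0.0574 + 0.0267 − 0.0464 = 0.0377
F = S·e^((r+u−y)T) = 1946 · e^(0.0377 × 12/12) = 1946 · e^0.037700
= 1946 × 1.038420 = $2,021 per tonne

$2,021 per tonne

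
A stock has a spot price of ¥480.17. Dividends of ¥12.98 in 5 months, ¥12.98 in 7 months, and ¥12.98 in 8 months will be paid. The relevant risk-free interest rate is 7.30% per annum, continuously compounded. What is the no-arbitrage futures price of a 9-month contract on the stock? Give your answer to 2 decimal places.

PV(dividends) I = 12.98·e^(−0.0730·5/12) + 12.98·e^(−0.0730·7/12) + 12.98·e^(−0.0730·8/12)
I = 12.5911 + 12.4389 + 12.3634 = 37.3934
F = (S − I)·e^(rT) = (480.17 − 37.3934) · e^(0.0730·9/12)
= 442.7766 · e^0.054750 = 442.7766 × 1.056277 = ¥467.69

¥467.69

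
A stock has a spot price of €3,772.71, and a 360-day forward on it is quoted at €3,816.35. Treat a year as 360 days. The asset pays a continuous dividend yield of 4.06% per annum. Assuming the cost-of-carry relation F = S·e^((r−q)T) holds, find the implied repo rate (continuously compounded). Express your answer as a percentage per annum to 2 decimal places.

5.21%

From F = S·e^((r−q)T): (r − q) = ln(F/S)/T
ln(3816.35/3772.71) = ln(1.011567) = 0.011501
(r − q) = 0.011501 / (360/360) = 0.011501
r = ln(F/S)/T + q = 0.011501 + 0.0406 = 0.052101
r = 5.21%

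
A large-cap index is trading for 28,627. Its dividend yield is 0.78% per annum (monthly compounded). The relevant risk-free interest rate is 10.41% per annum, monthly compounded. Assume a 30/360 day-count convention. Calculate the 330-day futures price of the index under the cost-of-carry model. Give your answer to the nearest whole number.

F = S · (1+r/12)^(12T) / (1+q/12)^(12T)
= 28627 × 1.099674 / 1.007173 = 28627 × 1.091842
F = 31,256

31,256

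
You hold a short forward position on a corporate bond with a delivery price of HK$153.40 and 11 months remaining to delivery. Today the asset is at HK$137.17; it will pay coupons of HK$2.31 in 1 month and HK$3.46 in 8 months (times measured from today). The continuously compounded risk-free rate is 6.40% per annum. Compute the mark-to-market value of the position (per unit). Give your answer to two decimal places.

HK$13.10

PV(remaining coupons) I = 2.31·e^(−0.0640·1/12) + 3.46·e^(−0.0640·8/12) = 5.6132
Current forward F = (S − I)·e^(rT) = (137.17 − 5.6132)·e^(0.0640·11/12) = 131.5568 × 1.060422 = 139.5057
Value (long) = (F − K)·e^(−rT) = (139.5057 − 153.40) × 0.943021 = -13.1026
Short position value = −(long value) = HK$13.10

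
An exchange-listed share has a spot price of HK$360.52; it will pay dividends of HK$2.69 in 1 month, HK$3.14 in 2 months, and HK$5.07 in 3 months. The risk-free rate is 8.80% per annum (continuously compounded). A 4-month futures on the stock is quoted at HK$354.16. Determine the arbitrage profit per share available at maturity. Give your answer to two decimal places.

PV(dividends) I = 2.69·e^(−0.0880·1/12) + 3.14·e^(−0.0880·2/12) + 5.07·e^(−0.0880·3/12) = 10.7243
Fair futures F* = (S − I)·e^(rT) = (360.52 − 10.7243)·e^0.029333 = 349.7957 × 1.029767 = 360.2081
Market HK$354.16 < fair 360.2081: forward underpriced → reverse cash-and-carry (short the stock, invest proceeds at r, pay the dividends, go long the forward).
Profit at T = |F_mkt − F*| = |354.16 − 360.2081| = HK$6.05 per share

HK$6.05 per share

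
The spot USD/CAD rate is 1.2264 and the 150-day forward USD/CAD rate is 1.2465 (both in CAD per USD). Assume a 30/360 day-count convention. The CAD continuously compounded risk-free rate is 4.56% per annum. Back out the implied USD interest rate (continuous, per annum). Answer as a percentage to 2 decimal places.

0.66%

F = S·e^((r_CAD − r_USD)T) ⇒ r_USD = r_CAD − ln(F/S)/T
ln(1.2465/1.2264) = 0.016257; /(150/360) = 0.039017
r_USD = 0.0456 − 0.039017 = 0.006583
r_USD = 0.66%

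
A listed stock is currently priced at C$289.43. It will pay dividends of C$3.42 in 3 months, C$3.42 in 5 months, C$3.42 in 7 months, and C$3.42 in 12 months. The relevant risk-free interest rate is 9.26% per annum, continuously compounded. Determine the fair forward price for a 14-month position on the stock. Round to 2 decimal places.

PV(dividends) I = 3.42·e^(−0.0926·3/12) + 3.42·e^(−0.0926·5/12) + 3.42·e^(−0.0926·7/12) + 3.42·e^(−0.0926·12/12)
I = 3.3417 + 3.2906 + 3.2402 + 3.1175 = 12.9900
F = (S − I)·e^(rT) = (289.43 − 12.9900) · e^(0.0926·14/12)
= 276.4400 · e^0.108033 = 276.4400 × 1.114085 = C$307.98

C$307.98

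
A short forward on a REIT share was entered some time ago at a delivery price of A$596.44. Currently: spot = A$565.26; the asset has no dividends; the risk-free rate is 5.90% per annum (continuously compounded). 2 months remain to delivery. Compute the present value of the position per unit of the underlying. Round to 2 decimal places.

Current fair forward for the remaining 2 months: F = S·e^(r·T), r = 0.0590
F = 565.26 · e^(0.0590 × 2/12) = 565.26 × 1.009882 = 570.8459
Value of long forward = (F − K)·e^(−rT) = (570.8459 − 596.44) · e^(−0.0590·2/12)
= -25.5941 × 0.990215 = -25.34
Short position value = −(long value) = A$25.34

A$25.34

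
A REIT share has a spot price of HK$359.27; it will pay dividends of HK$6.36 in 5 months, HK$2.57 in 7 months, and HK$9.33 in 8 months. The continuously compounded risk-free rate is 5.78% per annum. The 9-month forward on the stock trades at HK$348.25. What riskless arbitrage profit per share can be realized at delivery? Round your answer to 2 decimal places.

HK$8.48 per share

PV(dividends) I = 6.36·e^(−0.0578·5/12) + 2.57·e^(−0.0578·7/12) + 9.33·e^(−0.0578·8/12) = 17.6708
Fair forward F* = (S − I)·e^(rT) = (359.27 − 17.6708)·e^0.043350 = 341.5992 × 1.044303 = 356.7331
Market HK$348.25 < fair 356.7331: forward underpriced → reverse cash-and-carry (short the stock, invest proceeds at r, pay the dividends, go long the forward).
Profit at T = |F_mkt − F*| = |348.25 − 356.7331| = HK$8.48 per share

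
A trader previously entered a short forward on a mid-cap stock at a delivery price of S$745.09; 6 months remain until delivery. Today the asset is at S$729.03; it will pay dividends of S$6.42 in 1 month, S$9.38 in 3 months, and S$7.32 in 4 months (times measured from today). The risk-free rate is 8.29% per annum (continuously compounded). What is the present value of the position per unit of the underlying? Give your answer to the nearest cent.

S$8.49

PV(remaining dividends) I = 6.42·e^(−0.0829·1/12) + 9.38·e^(−0.0829·3/12) + 7.32·e^(−0.0829·4/12) = 22.6839
Current forward F = (S − I)·e^(rT) = (729.03 − 22.6839)·e^(0.0829·6/12) = 706.3461 × 1.042321 = 736.2394
Value (long) = (F − K)·e^(−rT) = (736.2394 − 745.09) × 0.959397 = -8.4912
Short position value = −(long value) = S$8.49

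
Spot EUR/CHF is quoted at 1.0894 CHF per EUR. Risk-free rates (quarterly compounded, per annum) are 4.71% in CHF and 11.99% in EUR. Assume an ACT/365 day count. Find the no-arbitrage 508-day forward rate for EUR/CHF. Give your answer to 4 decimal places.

0.9865

By covered interest parity, F = S · (1+r_CHF/4)^(4T) / (1+r_EUR/4)^(4T)
= 1.0894 × 1.067340 / 1.178712 = 1.0894 × 0.905514
F = 0.9865 CHF per EUR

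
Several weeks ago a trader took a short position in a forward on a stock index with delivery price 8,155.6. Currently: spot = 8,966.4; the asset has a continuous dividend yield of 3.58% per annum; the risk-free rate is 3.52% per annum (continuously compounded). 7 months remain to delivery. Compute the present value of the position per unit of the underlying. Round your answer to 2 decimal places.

Current fair forward for the remaining 7 months: F = S·e^((r − q)·T), (r − q) = 0.0352 − 0.0358 = -0.0006
F = 8966.4 · e^(-0.0006 × 7/12) = 8966.4 × 0.99965006 = 8963.2623
Value of long forward = (F − K)·e^(−rT) = (8963.2623 − 8155.6) · e^(−0.0352·7/12)
= 807.6623 × 0.97967604 = 791.25
Short position value = −(long value) = -791.25

-791.25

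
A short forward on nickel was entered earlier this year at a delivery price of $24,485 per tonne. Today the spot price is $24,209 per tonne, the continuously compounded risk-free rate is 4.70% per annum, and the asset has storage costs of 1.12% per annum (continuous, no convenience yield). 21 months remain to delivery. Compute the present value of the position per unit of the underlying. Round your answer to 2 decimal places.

-$2136.47 per tonne

Current fair forward for the remaining 21 months: F = S·e^((r + u)·T), (r + u) = 0.0470 + 0.0112 = 0.0582
F = 24209 · e^(0.0582 × 21/12) = 24209 × 1.10721738 = 26804.6256
Value of long forward = (F − K)·e^(−rT) = (26804.6256 − 24485) · e^(−0.0470·21/12)
= 2319.6256 × 0.92104167 = 2136.47
Short position value = −(long value) = -$2136.47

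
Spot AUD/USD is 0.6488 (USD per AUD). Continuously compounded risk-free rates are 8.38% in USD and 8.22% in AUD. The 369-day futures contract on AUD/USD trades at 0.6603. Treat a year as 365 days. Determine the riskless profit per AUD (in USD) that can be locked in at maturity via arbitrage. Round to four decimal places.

Fair futures: F* = S·e^(carry·T), with carry = (r_USD − r_AUD) = 0.0838 − 0.0822 = 0.0016
F* = 0.6488 · e^(0.0016 × 369/365) = 0.6488 · e^0.001618 = 0.6488 × 1.001619 = 0.6499
Market 0.6603 > fair 0.6499: forward overpriced → cash-and-carry (buy spot, short the forward).
At maturity, profit = |F_mkt − F*| = |0.6603 − 0.6499| = 0.0104 per AUD (in USD)

0.0104 per AUD (in USD)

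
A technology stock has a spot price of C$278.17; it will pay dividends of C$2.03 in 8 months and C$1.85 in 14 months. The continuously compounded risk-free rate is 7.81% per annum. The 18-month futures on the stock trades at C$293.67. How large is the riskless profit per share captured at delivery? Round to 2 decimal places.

PV(dividends) I = 2.03·e^(−0.0781·8/12) + 1.85·e^(−0.0781·14/12) = 3.6159
Fair futures F* = (S − I)·e^(rT) = (278.17 − 3.6159)·e^0.117150 = 274.5541 × 1.124288 = 308.6779
Market C$293.67 < fair 308.6779: forward underpriced → reverse cash-and-carry (short the stock, invest proceeds at r, pay the dividends, go long the forward).
Profit at T = |F_mkt − F*| = |293.67 − 308.6779| = C$15.01 per share

C$15.01 per share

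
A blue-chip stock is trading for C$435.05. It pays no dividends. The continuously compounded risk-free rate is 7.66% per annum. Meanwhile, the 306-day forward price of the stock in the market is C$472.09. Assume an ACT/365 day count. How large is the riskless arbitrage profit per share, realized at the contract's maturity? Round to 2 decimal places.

C$8.19 per share

Fair forward: F* = S·e^(carry·T), with carry = r = 0.0766
F* = 435.05 · e^(0.0766 × 306/365) = 435.05 · e^0.064218 = 435.05 × 1.066325 = C$463.9047
Market C$472.09 > fair C$463.9047: forward overpriced → cash-and-carry (buy spot, short the forward).
At maturity, profit = |F_mkt − F*| = |472.09 − 463.9047| = C$8.19 per share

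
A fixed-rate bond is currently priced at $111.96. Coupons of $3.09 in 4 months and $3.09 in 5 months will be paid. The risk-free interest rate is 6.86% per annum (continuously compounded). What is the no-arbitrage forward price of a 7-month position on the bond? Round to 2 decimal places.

PV(coupons) I = 3.09·e^(−0.0686·4/12) + 3.09·e^(−0.0686·5/12)
I = 3.0201 + 3.0029 = 6.0230
F = (S − I)·e^(rT) = (111.96 − 6.0230) · e^(0.0686·7/12)
= 105.9370 · e^0.040017 = 105.9370 × 1.040828 = $110.26

$110.26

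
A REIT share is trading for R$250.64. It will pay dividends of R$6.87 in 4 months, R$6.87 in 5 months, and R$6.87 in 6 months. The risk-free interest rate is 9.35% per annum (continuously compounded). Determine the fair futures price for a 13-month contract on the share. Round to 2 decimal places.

R$255.42

PV(dividends) I = 6.87·e^(−0.0935·4/12) + 6.87·e^(−0.0935·5/12) + 6.87·e^(−0.0935·6/12)
I = 6.6592 + 6.6075 + 6.5562 = 19.8229
F = (S − I)·e^(rT) = (250.64 − 19.8229) · e^(0.0935·13/12)
= 230.8171 · e^0.101292 = 230.8171 × 1.106600 = R$255.42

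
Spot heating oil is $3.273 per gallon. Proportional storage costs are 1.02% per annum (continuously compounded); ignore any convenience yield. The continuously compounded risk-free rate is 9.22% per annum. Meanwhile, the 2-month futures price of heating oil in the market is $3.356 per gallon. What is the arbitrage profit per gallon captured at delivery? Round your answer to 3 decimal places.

$0.027 per gallon

Fair futures: F* = S·e^(carry·T), with carry = (r + u) = 0.0922 + 0.0102 = 0.1024
F* = 3.273 · e^(0.1024 × 2/12) = 3.273 · e^0.017067 = 3.273 × 1.017213 = $3.3293
Market $3.356 > fair $3.3293: forward overpriced → cash-and-carry (buy spot, short the forward).
At maturity, profit = |F_mkt − F*| = |3.356 − 3.3293| = $0.027 per gallon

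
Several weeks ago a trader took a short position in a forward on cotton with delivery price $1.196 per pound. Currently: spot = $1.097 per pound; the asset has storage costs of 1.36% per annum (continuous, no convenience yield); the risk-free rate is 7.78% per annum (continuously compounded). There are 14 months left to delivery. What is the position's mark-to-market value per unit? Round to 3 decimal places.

-$0.022 per pound

Current fair forward for the remaining 14 months: F = S·e^((r + u)·T), (r + u) = 0.0778 + 0.0136 = 0.0914
F = 1.097 · e^(0.0914 × 14/12) = 1.097 × 1.112526 = 1.2204
Value of long forward = (F − K)·e^(−rT) = (1.2204 − 1.196) · e^(−0.0778·14/12)
= 0.0244 × 0.913231 = 0.022
Short position value = −(long value) = -$0.022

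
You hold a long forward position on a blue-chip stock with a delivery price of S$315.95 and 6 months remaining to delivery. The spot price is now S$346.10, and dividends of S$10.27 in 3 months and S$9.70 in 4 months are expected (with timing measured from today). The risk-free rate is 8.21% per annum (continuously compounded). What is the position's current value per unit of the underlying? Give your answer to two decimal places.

S$23.36

PV(remaining dividends) I = 10.27·e^(−0.0821·3/12) + 9.70·e^(−0.0821·4/12) = 19.4995
Current forward F = (S − I)·e^(rT) = (346.10 − 19.4995)·e^(0.0821·6/12) = 326.6005 × 1.041904 = 340.2864
Value (long) = (F − K)·e^(−rT) = (340.2864 − 315.95) × 0.959781 = 23.3576
Value = S$23.36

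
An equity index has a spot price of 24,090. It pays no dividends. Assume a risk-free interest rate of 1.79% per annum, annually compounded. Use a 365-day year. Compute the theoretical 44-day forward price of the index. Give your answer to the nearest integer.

F = S · (1+r)^T
= 24090 × 1.002141
F = 24,142

24,142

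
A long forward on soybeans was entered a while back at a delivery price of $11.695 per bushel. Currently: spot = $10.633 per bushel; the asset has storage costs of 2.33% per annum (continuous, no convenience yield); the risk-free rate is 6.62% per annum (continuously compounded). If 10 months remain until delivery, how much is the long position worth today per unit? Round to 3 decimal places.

Current fair forward for the remaining 10 months: F = S·e^((r + u)·T), (r + u) = 0.0662 + 0.0233 = 0.0895
F = 10.633 · e^(0.0895 × 10/12) = 10.633 × 1.077435 = 11.4564
Value of long forward = (F − K)·e^(−rT) = (11.4564 − 11.695) · e^(−0.0662·10/12)
= -0.2386 × 0.946327 = -0.226

-$0.226 per bushel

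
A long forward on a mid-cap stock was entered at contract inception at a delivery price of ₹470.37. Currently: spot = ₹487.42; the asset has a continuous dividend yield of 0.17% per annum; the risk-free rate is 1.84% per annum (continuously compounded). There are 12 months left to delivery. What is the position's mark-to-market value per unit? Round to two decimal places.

₹24.80

Current fair forward for the remaining 12 months: F = S·e^((r − q)·T), (r − q) = 0.0184 − 0.0017 = 0.0167
F = 487.42 · e^(0.0167 × 12/12) = 487.42 × 1.016840 = 495.6282
Value of long forward = (F − K)·e^(−rT) = (495.6282 − 470.37) · e^(−0.0184·12/12)
= 25.2582 × 0.981768 = 24.80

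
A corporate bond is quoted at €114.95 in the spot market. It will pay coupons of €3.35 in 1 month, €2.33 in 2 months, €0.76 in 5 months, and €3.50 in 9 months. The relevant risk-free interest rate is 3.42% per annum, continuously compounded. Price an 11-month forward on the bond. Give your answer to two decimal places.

PV(coupons) I = 3.35·e^(−0.0342·1/12) + 2.33·e^(−0.0342·2/12) + 0.76·e^(−0.0342·5/12) + 3.50·e^(−0.0342·9/12)
I = 3.3405 + 2.3168 + 0.7492 + 3.4114 = 9.8179
F = (S − I)·e^(rT) = (114.95 − 9.8179) · e^(0.0342·11/12)
= 105.1321 · e^0.031350 = 105.1321 × 1.031847 = €108.48

€108.48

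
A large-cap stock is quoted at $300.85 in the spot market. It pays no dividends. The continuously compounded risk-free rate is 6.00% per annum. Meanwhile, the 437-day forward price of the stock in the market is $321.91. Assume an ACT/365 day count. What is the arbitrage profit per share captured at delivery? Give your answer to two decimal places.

Fair forward: F* = S·e^(carry·T), with carry = r = 0.0600
F* = 300.85 · e^(0.0600 × 437/365) = 300.85 · e^0.071836 = 300.85 × 1.074479 = $323.2570
Market $321.91 < fair $323.2570: forward underpriced → reverse cash-and-carry (short spot, go long the forward).
At maturity, profit = |F_mkt − F*| = |321.91 − 323.2570| = $1.35 per share

$1.35 per share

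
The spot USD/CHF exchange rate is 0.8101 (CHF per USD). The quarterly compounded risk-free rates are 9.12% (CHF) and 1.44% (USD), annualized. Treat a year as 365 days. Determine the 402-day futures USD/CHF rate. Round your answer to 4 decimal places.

By covered interest parity, F = S · (1+r_CHF/4)^(4T) / (1+r_USD/4)^(4T)
= 0.8101 × 1.104416 / 1.015957 = 0.8101 × 1.087070
F = 0.8806 CHF per USD

0.8806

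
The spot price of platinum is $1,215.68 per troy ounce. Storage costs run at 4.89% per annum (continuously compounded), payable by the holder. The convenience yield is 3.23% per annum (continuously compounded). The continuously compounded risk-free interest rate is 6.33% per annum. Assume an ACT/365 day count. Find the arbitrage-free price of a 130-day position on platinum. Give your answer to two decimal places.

Net carry = r + u − y = 0.0633 + 0.0489 − 0.0323 = 0.0799
F = S·e^((r+u−y)T) = 1215.68 · e^(0.0799 × 130/365) = 1215.68 · e^0.02845753
= 1215.68 × 1.02886631 = $1,250.77 per troy ounce

$1,250.77 per troy ounce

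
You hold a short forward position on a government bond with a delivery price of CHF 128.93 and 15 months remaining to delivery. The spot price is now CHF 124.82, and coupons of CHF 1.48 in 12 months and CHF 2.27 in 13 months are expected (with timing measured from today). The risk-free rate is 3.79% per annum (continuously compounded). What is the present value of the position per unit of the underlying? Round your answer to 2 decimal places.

CHF 1.75

PV(remaining coupons) I = 1.48·e^(−0.0379·12/12) + 2.27·e^(−0.0379·13/12) = 3.6036
Current forward F = (S − I)·e^(rT) = (124.82 − 3.6036)·e^(0.0379·15/12) = 121.2164 × 1.048515 = 127.0972
Value (long) = (F − K)·e^(−rT) = (127.0972 − 128.93) × 0.953730 = -1.7480
Short position value = −(long value) = CHF 1.75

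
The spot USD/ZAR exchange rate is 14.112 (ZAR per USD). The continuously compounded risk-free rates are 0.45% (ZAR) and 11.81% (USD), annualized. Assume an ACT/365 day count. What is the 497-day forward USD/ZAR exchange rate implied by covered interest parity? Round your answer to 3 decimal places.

F = S·e^((r_ZAR − r_USD)T) = 14.112 · e^((0.0045 − 0.1181) × 497/365)
= 14.112 · e^-0.154683 = 14.112 × 0.856687
F = 12.090 ZAR per USD

12.090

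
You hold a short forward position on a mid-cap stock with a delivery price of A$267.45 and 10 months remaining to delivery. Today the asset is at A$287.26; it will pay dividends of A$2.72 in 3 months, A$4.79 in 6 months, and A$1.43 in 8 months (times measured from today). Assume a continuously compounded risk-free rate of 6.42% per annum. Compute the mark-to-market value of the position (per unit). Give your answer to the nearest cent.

PV(remaining dividends) I = 2.72·e^(−0.0642·3/12) + 4.79·e^(−0.0642·6/12) + 1.43·e^(−0.0642·8/12) = 8.6855
Current forward F = (S − I)·e^(rT) = (287.26 − 8.6855)·e^(0.0642·10/12) = 278.5745 × 1.054957 = 293.8841
Value (long) = (F − K)·e^(−rT) = (293.8841 − 267.45) × 0.947906 = 25.0570
Short position value = −(long value) = -A$25.06

-A$25.06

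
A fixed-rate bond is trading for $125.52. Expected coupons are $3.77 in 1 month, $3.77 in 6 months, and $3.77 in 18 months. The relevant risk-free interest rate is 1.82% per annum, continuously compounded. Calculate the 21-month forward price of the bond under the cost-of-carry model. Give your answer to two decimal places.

PV(coupons) I = 3.77·e^(−0.0182·1/12) + 3.77·e^(−0.0182·6/12) + 3.77·e^(−0.0182·18/12)
I = 3.7643 + 3.7358 + 3.6685 = 11.1686
F = (S − I)·e^(rT) = (125.52 − 11.1686) · e^(0.0182·21/12)
= 114.3514 · e^0.031850 = 114.3514 × 1.032363 = $118.05

$118.05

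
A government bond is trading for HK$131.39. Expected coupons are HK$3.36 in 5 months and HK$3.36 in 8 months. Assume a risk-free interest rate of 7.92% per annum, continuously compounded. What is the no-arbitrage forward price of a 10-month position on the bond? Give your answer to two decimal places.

HK$133.48

PV(coupons) I = 3.36·e^(−0.0792·5/12) + 3.36·e^(−0.0792·8/12)
I = 3.2509 + 3.1872 = 6.4381
F = (S − I)·e^(rT) = (131.39 − 6.4381) · e^(0.0792·10/12)
= 124.9519 · e^0.066000 = 124.9519 × 1.068227 = HK$133.48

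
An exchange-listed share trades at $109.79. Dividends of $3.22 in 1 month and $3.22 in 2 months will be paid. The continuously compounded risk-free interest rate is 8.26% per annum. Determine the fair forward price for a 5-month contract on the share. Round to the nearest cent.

PV(dividends) I = 3.22·e^(−0.0826·1/12) + 3.22·e^(−0.0826·2/12)
I = 3.1979 + 3.1760 = 6.3739
F = (S − I)·e^(rT) = (109.79 − 6.3739) · e^(0.0826·5/12)
= 103.4161 · e^0.034417 = 103.4161 × 1.035016 = $107.04

$107.04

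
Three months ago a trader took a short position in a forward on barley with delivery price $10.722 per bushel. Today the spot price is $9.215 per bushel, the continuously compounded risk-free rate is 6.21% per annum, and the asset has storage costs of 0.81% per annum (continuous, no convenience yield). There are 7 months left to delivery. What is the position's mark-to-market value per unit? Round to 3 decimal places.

Current fair forward for the remaining 7 months: F = S·e^((r + u)·T), (r + u) = 0.0621 + 0.0081 = 0.0702
F = 9.215 · e^(0.0702 × 7/12) = 9.215 × 1.041800 = 9.6002
Value of long forward = (F − K)·e^(−rT) = (9.6002 − 10.722) · e^(−0.0621·7/12)
= -1.1218 × 0.964423 = -1.082
Short position value = −(long value) = $1.082

$1.082 per bushel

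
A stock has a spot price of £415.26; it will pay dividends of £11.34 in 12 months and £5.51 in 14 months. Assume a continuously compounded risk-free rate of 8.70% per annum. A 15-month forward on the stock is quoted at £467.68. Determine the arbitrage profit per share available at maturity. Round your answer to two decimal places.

PV(dividends) I = 11.34·e^(−0.0870·12/12) + 5.51·e^(−0.0870·14/12) = 15.3733
Fair forward F* = (S − I)·e^(rT) = (415.26 − 15.3733)·e^0.108750 = 399.8867 × 1.114884 = 445.8273
Market £467.68 > fair 445.8273: forward overpriced → cash-and-carry (borrow at r, buy the stock and collect the dividends, short the forward).
Profit at T = |F_mkt − F*| = |467.68 − 445.8273| = £21.85 per share

£21.85 per share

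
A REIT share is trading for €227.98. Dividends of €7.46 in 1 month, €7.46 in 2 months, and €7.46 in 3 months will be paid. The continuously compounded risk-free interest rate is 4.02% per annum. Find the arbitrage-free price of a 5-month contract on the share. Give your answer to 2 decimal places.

PV(dividends) I = 7.46·e^(−0.0402·1/12) + 7.46·e^(−0.0402·2/12) + 7.46·e^(−0.0402·3/12)
I = 7.4351 + 7.4102 + 7.3854 = 22.2307
F = (S − I)·e^(rT) = (227.98 − 22.2307) · e^(0.0402·5/12)
= 205.7493 · e^0.016750 = 205.7493 × 1.016891 = €209.22

€209.22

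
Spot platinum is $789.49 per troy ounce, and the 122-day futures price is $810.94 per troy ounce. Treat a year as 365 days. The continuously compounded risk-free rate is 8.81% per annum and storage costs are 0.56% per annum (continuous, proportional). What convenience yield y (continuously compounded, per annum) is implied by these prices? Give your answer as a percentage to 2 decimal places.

1.35%

F = S·e^((r+u−y)T) ⇒ (r+u−y) = ln(F/S)/T
ln(810.94/789.49) = 0.026807; /T ⇒ 0.080201
y = r + u − ln(F/S)/T = 0.0881 + 0.0056 − 0.080201 = 0.013499
y = 1.35%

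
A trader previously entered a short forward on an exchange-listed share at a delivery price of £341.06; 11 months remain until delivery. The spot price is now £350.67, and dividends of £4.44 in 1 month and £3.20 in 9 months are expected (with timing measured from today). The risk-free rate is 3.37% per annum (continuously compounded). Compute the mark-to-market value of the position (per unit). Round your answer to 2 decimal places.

PV(remaining dividends) I = 4.44·e^(−0.0337·1/12) + 3.20·e^(−0.0337·9/12) = 7.5477
Current forward F = (S − I)·e^(rT) = (350.67 − 7.5477)·e^(0.0337·11/12) = 343.1223 × 1.031374 = 353.8874
Value (long) = (F − K)·e^(−rT) = (353.8874 − 341.06) × 0.969581 = 12.4372
Short position value = −(long value) = -£12.44

-£12.44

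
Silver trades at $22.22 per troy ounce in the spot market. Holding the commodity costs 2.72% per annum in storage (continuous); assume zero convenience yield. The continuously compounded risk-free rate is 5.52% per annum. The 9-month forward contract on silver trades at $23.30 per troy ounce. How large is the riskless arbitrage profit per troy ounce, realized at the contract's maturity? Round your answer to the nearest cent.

Fair forward: F* = S·e^(carry·T), with carry = (r + u) = 0.0552 + 0.0272 = 0.0824
F* = 22.22 · e^(0.0824 × 9/12) = 22.22 · e^0.061800 = 22.22 × 1.063750 = $23.6365
Market $23.30 < fair $23.6365: forward underpriced → reverse cash-and-carry (short spot, go long the forward).
At maturity, profit = |F_mkt − F*| = |23.30 − 23.6365| = $0.34 per troy ounce

$0.34 per troy ounce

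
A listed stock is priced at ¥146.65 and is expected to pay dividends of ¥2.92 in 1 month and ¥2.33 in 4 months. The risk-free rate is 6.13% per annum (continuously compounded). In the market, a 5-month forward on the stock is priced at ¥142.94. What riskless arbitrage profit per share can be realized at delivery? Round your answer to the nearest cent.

PV(dividends) I = 2.92·e^(−0.0613·1/12) + 2.33·e^(−0.0613·4/12) = 5.1880
Fair forward F* = (S − I)·e^(rT) = (146.65 − 5.1880)·e^0.025542 = 141.4620 × 1.025871 = 145.1218
Market ¥142.94 < fair 145.1218: forward underpriced → reverse cash-and-carry (short the stock, invest proceeds at r, pay the dividends, go long the forward).
Profit at T = |F_mkt − F*| = |142.94 − 145.1218| = ¥2.18 per share

¥2.18 per share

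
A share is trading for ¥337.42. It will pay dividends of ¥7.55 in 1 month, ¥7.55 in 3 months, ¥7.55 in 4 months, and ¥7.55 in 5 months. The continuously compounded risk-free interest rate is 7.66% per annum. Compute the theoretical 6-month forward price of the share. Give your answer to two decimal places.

¥319.86

PV(dividends) I = 7.55·e^(−0.0766·1/12) + 7.55·e^(−0.0766·3/12) + 7.55·e^(−0.0766·4/12) + 7.55·e^(−0.0766·5/12)
I = 7.5020 + 7.4068 + 7.3597 + 7.3128 = 29.5813
F = (S − I)·e^(rT) = (337.42 − 29.5813) · e^(0.0766·6/12)
= 307.8387 · e^0.038300 = 307.8387 × 1.039043 = ¥319.86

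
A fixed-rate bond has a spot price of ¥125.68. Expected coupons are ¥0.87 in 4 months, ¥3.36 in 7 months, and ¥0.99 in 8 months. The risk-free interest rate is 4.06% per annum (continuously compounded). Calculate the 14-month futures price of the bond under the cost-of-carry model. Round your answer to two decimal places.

PV(coupons) I = 0.87·e^(−0.0406·4/12) + 3.36·e^(−0.0406·7/12) + 0.99·e^(−0.0406·8/12)
I = 0.8583 + 3.2814 + 0.9636 = 5.1033
F = (S − I)·e^(rT) = (125.68 − 5.1033) · e^(0.0406·14/12)
= 120.5767 · e^0.047367 = 120.5767 × 1.048507 = ¥126.43

¥126.43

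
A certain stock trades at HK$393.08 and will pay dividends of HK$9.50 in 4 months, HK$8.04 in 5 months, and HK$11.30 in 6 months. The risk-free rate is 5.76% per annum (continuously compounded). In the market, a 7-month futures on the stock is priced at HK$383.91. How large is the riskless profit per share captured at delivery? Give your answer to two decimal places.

HK$6.51 per share

PV(dividends) I = 9.50·e^(−0.0576·4/12) + 8.04·e^(−0.0576·5/12) + 11.30·e^(−0.0576·6/12) = 28.1479
Fair futures F* = (S − I)·e^(rT) = (393.08 − 28.1479)·e^0.033600 = 364.9321 × 1.034171 = 377.4022
Market HK$383.91 > fair 377.4022: forward overpriced → cash-and-carry (borrow at r, buy the stock and collect the dividends, short the forward).
Profit at T = |F_mkt − F*| = |383.91 − 377.4022| = HK$6.51 per share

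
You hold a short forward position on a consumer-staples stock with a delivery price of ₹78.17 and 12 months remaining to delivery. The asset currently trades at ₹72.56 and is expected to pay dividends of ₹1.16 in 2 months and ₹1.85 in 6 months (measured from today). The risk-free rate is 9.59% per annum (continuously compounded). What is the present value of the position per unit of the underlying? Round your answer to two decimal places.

PV(remaining dividends) I = 1.16·e^(−0.0959·2/12) + 1.85·e^(−0.0959·6/12) = 2.9050
Current forward F = (S − I)·e^(rT) = (72.56 − 2.9050)·e^(0.0959·12/12) = 69.6550 × 1.100649 = 76.6657
Value (long) = (F − K)·e^(−rT) = (76.6657 − 78.17) × 0.908555 = -1.3667
Short position value = −(long value) = ₹1.37

₹1.37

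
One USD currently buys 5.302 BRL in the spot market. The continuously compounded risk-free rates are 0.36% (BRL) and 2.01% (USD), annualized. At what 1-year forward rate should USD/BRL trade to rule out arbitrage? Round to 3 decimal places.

F = S·e^((r_BRL − r_USD)T) = 5.302 · e^((0.0036 − 0.0201) × 1)
= 5.302 · e^-0.016500 = 5.302 × 0.983635
F = 5.215 BRL per USD

5.215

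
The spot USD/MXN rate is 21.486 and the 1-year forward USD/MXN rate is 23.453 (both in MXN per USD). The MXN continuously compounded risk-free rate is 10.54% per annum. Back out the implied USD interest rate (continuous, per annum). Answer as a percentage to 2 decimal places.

F = S·e^((r_MXN − r_USD)T) ⇒ r_USD = r_MXN − ln(F/S)/T
ln(23.453/21.486) = 0.087597; /(1) = 0.087597
r_USD = 0.1054 − 0.087597 = 0.017803
r_USD = 1.78%

1.78%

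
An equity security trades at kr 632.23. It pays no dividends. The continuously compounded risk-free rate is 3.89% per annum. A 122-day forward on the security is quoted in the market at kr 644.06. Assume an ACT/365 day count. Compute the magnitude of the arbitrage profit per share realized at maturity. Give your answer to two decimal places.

kr 3.56 per share

Fair forward: F* = S·e^(carry·T), with carry = r = 0.0389
F* = 632.23 · e^(0.0389 × 122/365) = 632.23 · e^0.013002 = 632.23 × 1.013087 = kr 640.5040
Market kr 644.06 > fair kr 640.5040: forward overpriced → cash-and-carry (buy spot, short the forward).
At maturity, profit = |F_mkt − F*| = |644.06 − 640.5040| = kr 3.56 per share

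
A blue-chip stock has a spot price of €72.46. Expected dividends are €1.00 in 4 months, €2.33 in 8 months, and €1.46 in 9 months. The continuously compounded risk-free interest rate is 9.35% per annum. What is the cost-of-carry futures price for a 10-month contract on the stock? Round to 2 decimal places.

€73.45

PV(dividends) I = 1.00·e^(−0.0935·4/12) + 2.33·e^(−0.0935·8/12) + 1.46·e^(−0.0935·9/12)
I = 0.9693 + 2.1892 + 1.3611 = 4.5196
F = (S − I)·e^(rT) = (72.46 − 4.5196) · e^(0.0935·10/12)
= 67.9404 · e^0.077917 = 67.9404 × 1.081033 = €73.45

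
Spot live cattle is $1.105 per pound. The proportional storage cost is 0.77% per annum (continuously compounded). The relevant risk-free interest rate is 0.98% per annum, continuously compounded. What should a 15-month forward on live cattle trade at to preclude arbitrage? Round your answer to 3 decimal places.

Net carry = r + u − y = 0.0098 + 0.0077 − 0.0000 = 0.0175
F = S·e^((r+u−y)T) = 1.105 · e^(0.0175 × 15/12) = 1.105 · e^0.021875
= 1.105 × 1.022116 = $1.129 per pound

$1.129 per pound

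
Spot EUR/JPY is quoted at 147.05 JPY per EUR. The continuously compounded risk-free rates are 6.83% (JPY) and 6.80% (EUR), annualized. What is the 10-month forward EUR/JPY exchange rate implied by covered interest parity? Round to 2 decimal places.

147.09

F = S·e^((r_JPY − r_EUR)T) = 147.05 · e^((0.0683 − 0.0680) × 10/12)
= 147.05 · e^0.000250 = 147.05 × 1.000250
F = 147.09 JPY per EUR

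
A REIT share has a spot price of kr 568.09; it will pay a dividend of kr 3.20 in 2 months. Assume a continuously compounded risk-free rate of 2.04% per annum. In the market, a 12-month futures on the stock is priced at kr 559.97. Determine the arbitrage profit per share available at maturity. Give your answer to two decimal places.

PV(dividends) I = 3.20·e^(−0.0204·2/12) = 3.1891
Fair futures F* = (S − I)·e^(rT) = (568.09 − 3.1891)·e^0.020400 = 564.9009 × 1.020610 = 576.5435
Market kr 559.97 < fair 576.5435: forward underpriced → reverse cash-and-carry (short the stock, invest proceeds at r, pay the dividends, go long the forward).
Profit at T = |F_mkt − F*| = |559.97 − 576.5435| = kr 16.57 per share

kr 16.57 per share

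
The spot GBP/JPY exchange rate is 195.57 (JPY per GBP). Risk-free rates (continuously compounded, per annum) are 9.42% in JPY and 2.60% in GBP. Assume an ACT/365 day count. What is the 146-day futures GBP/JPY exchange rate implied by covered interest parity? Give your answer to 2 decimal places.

200.98

F = S·e^((r_JPY − r_GBP)T) = 195.57 · e^((0.0942 − 0.0260) × 146/365)
= 195.57 · e^0.027280 = 195.57 × 1.027656
F = 200.98 JPY per GBP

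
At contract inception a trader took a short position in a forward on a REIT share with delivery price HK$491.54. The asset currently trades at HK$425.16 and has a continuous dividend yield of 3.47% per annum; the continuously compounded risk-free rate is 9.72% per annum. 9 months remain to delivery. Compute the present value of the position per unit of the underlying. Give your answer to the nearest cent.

HK$42.74

Current fair forward for the remaining 9 months: F = S·e^((r − q)·T), (r − q) = 0.0972 − 0.0347 = 0.0625
F = 425.16 · e^(0.0625 × 9/12) = 425.16 × 1.047991 = 445.5639
Value of long forward = (F − K)·e^(−rT) = (445.5639 − 491.54) · e^(−0.0972·9/12)
= -45.9761 × 0.929694 = -42.74
Short position value = −(long value) = HK$42.74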